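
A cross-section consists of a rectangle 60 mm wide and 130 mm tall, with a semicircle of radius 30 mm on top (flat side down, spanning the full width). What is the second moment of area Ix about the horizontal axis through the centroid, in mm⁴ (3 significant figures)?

Decompose the section into non-overlapping parts with the origin at the bottom-left of its bounding rectangle.
Rectangular body: 60 × 130, A = 7 800 mm², y = 65 mm, Ī = 10 985 000 mm⁴.
Semicircular cap: semicircle r = 30, A = 1413.7 mm², y = 142.73 mm, Ī = 88 903 mm⁴.
Centroid: ȳ = ΣA·y / ΣA = 76.927 mm.
Transfer each piece to the horizontal axis through the centroid using Ī + A·d² with d = y − 76.927:
  rectangular body: d = -11.927 mm → contributes +12 094 568 mm⁴
  semicircular cap: d = 65.805 mm → contributes +6 210 800 mm⁴
Total I = 18 305 367 mm⁴.

Ix ≈ 1.83 × 10⁷ mm⁴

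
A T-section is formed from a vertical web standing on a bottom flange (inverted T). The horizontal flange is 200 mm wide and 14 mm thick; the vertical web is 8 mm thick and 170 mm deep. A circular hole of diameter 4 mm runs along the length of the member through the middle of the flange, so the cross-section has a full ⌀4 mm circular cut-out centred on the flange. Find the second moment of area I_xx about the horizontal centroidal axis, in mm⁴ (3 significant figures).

Split into non-overlapping primitives; take the origin at the lower-left of the bounding box.
Flange: 200 × 14, A = 2 800 mm², y = 7 mm, Ī = 45 733 mm⁴.
Web: 8 × 170, A = 1 360 mm², y = 99 mm, Ī = 3 275 333 mm⁴.
Hole (subtracted): ⌀4, A = 12.566 mm², y = 7 mm, Ī = 12.566 mm⁴.
Centroid: ȳ = ΣA·y / ΣA = 37.168 mm.
Transfer each piece to the horizontal centroidal axis using Ī + A·d² with d = y − 37.168:
  flange: d = -30.168 mm → contributes +2 594 045 mm⁴
  web: d = 61.832 mm → contributes +8 474 871 mm⁴
  hole: d = -30.168 mm → contributes −11 449 mm⁴
Total I = 11 057 467 mm⁴.

I_xx ≈ 1.11 × 10⁷ mm⁴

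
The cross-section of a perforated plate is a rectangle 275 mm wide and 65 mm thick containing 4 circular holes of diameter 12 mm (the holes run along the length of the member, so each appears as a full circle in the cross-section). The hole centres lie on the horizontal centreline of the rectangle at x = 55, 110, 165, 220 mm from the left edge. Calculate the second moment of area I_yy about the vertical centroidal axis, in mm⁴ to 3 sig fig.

I_yy ≈ 1.11 × 10⁸ mm⁴

Split into non-overlapping primitives; take the origin at the lower-left of the bounding box.
Plate: 275 × 65, A = 17 875 mm², x = 137.5 mm, Ī = 112 649 740 mm⁴.
Hole 1 (subtracted): ⌀12, A = 113.1 mm², x = 55 mm, Ī = 1017.9 mm⁴.
Hole 2 (subtracted): ⌀12, A = 113.1 mm², x = 110 mm, Ī = 1017.9 mm⁴.
Hole 3 (subtracted): ⌀12, A = 113.1 mm², x = 165 mm, Ī = 1017.9 mm⁴.
Hole 4 (subtracted): ⌀12, A = 113.1 mm², x = 220 mm, Ī = 1017.9 mm⁴.
By symmetry the centroid is at mid-width, x̄ = 137.5 mm.
Transfer each piece to the vertical centroidal axis using Ī + A·d² with d = x − 137.5:
  plate: d = 0 mm → contributes +112 649 740 mm⁴
  hole 1: d = -82.5 mm → contributes −770 787 mm⁴
  hole 2: d = -27.5 mm → contributes −86 548 mm⁴
  hole 3: d = 27.5 mm → contributes −86 548 mm⁴
  hole 4: d = 82.5 mm → contributes −770 787 mm⁴
Total I = 110 935 071 mm⁴.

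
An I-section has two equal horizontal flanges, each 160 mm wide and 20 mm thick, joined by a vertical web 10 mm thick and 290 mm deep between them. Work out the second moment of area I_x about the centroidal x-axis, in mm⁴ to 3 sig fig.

I_x ≈ 1.74 × 10⁸ mm⁴

Split into non-overlapping primitives; take the origin at the lower-left of the bounding box.
Bottom flange: 160 × 20, A = 3 200 mm², y = 10 mm, Ī = 106 667 mm⁴.
Web: 10 × 290, A = 2 900 mm², y = 165 mm, Ī = 20 324 167 mm⁴.
Top flange: 160 × 20, A = 3 200 mm², y = 320 mm, Ī = 106 667 mm⁴.
By symmetry the centroid is at mid-height, ȳ = 165 mm.
Transfer each piece to the centroidal x-axis using Ī + A·d² with d = y − 165:
  bottom flange: d = -155 mm → contributes +76 986 667 mm⁴
  web: d = 0 mm → contributes +20 324 167 mm⁴
  top flange: d = 155 mm → contributes +76 986 667 mm⁴
Total I = 174 297 500 mm⁴.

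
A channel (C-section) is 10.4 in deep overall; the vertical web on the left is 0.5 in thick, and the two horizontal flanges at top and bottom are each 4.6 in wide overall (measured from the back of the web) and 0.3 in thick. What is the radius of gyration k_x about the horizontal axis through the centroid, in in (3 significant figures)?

Decompose the section into non-overlapping parts with the origin at the bottom-left of its bounding rectangle.
Web: 0.5 × 10.4, A = 5.2 in², y = 5.2 in, Ī = 46.869 in⁴.
Top flange (beyond web): 4.1 × 0.3, A = 1.23 in², y = 10.25 in, Ī = 0.009225 in⁴.
Bottom flange (beyond web): 4.1 × 0.3, A = 1.23 in², y = 0.15 in, Ī = 0.009225 in⁴.
By symmetry the centroid is at mid-height, ȳ = 5.2 in.
Transfer each piece to the horizontal axis through the centroid using Ī + A·d² with d = y − 5.2:
  web: d = 0 in → contributes +46.869 in⁴
  top flange (beyond web): d = 5.05 in → contributes +31.377 in⁴
  bottom flange (beyond web): d = -5.05 in → contributes +31.377 in⁴
Total I = 109.62 in⁴.
Radius of gyration: k = √(I/A) = √(109.62 / 7.66) = 3.783 in.

k_x ≈ 3.78 in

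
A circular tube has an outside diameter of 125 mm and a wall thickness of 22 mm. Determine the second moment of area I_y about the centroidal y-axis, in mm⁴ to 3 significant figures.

Decompose the section into non-overlapping parts with the origin at the bottom-left of its bounding rectangle.
Outer circle: ⌀125, A = 12 272 mm², x = 62.5 mm, Ī = 11 984 225 mm⁴.
Bore (subtracted): ⌀81, A = 5 153 mm², x = 62.5 mm, Ī = 2 113 051 mm⁴.
By symmetry the centroid is at mid-width, x̄ = 62.5 mm.
All pieces are centred on the centroidal y-axis, so I = ΣĪ (holes subtracted) = 9 871 174 mm⁴.

I_y ≈ 9.87 × 10⁶ mm⁴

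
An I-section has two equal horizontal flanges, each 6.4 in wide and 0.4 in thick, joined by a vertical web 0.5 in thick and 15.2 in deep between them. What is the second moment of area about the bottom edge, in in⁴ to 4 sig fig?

Break the section into simple shapes (no overlaps), measuring from the bottom-left corner of the bounding box.
Bottom flange: 6.4 × 0.4, A = 2.56 in², y = 0.2 in, Ī = 0.0341333 in⁴.
Web: 0.5 × 15.2, A = 7.6 in², y = 8 in, Ī = 146.325 in⁴.
Top flange: 6.4 × 0.4, A = 2.56 in², y = 15.8 in, Ī = 0.0341333 in⁴.
Transfer each piece to the bottom edge using Ī + A·d² with d = y − 0:
  bottom flange: d = 0.2 in → contributes +0.136533 in⁴
  web: d = 8 in → contributes +632.725 in⁴
  top flange: d = 15.8 in → contributes +639.113 in⁴
Total I = 1271.97 in⁴.

I_base ≈ 1272 in⁴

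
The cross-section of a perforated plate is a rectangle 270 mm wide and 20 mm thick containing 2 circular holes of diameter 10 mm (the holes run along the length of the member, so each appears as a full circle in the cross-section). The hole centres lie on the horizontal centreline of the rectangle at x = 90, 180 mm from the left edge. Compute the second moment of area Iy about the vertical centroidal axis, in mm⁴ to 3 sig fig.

Split into non-overlapping primitives; take the origin at the lower-left of the bounding box.
Plate: 270 × 20, A = 5 400 mm², x = 135 mm, Ī = 32 805 000 mm⁴.
Hole 1 (subtracted): ⌀10, A = 78.54 mm², x = 90 mm, Ī = 490.87 mm⁴.
Hole 2 (subtracted): ⌀10, A = 78.54 mm², x = 180 mm, Ī = 490.87 mm⁴.
By symmetry the centroid is at mid-width, x̄ = 135 mm.
Transfer each piece to the vertical centroidal axis using Ī + A·d² with d = x − 135:
  plate: d = 0 mm → contributes +32 805 000 mm⁴
  hole 1: d = -45 mm → contributes −159 534 mm⁴
  hole 2: d = 45 mm → contributes −159 534 mm⁴
Total I = 32 485 932 mm⁴.

Iy ≈ 3.25 × 10⁷ mm⁴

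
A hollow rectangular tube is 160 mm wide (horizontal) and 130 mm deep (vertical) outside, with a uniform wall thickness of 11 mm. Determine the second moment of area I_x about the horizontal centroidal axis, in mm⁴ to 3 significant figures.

Split into non-overlapping primitives; take the origin at the lower-left of the bounding box.
Outer rectangle: 160 × 130, A = 20 800 mm², y = 65 mm, Ī = 29 293 333 mm⁴.
Inner void (subtracted): 138 × 108, A = 14 904 mm², y = 65 mm, Ī = 14 486 688 mm⁴.
By symmetry the centroid is at mid-height, ȳ = 65 mm.
All pieces are centred on the horizontal centroidal axis, so I = ΣĪ (holes subtracted) = 14 806 645 mm⁴.

I_x ≈ 1.48 × 10⁷ mm⁴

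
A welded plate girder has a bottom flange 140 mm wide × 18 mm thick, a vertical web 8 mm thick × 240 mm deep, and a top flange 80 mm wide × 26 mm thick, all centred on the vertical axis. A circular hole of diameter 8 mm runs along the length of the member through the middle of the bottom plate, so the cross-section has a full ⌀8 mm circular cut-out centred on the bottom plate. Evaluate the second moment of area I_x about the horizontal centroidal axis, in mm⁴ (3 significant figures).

I_x ≈ 8.70 × 10⁷ mm⁴

Decompose the section into non-overlapping parts with the origin at the bottom-left of its bounding rectangle.
Bottom plate: 140 × 18, A = 2 520 mm², y = 9 mm, Ī = 68 040 mm⁴.
Web plate: 8 × 240, A = 1 920 mm², y = 138 mm, Ī = 9 216 000 mm⁴.
Top plate: 80 × 26, A = 2 080 mm², y = 271 mm, Ī = 117 173 mm⁴.
Hole (subtracted): ⌀8, A = 50.265 mm², y = 9 mm, Ī = 201.06 mm⁴.
Centroid: ȳ = ΣA·y / ΣA = 131.52 mm.
Transfer each piece to the horizontal centroidal axis using Ī + A·d² with d = y − 131.52:
  bottom plate: d = -122.52 mm → contributes +37 893 097 mm⁴
  web plate: d = 6.4849 mm → contributes +9 296 744 mm⁴
  top plate: d = 139.48 mm → contributes +40 585 746 mm⁴
  hole: d = -122.52 mm → contributes −754 683 mm⁴
Total I = 87 020 904 mm⁴.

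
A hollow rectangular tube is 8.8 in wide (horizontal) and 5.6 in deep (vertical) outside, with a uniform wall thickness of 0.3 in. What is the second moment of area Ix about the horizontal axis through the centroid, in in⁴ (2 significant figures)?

Split into non-overlapping primitives; take the origin at the lower-left of the bounding box.
Outer rectangle: 8.8 × 5.6, A = 49.28 in², y = 2.8 in, Ī = 128.8 in⁴.
Inner void (subtracted): 8.2 × 5, A = 41 in², y = 2.8 in, Ī = 85.42 in⁴.
By symmetry the centroid is at mid-height, ȳ = 2.8 in.
All pieces are centred on the horizontal axis through the centroid, so I = ΣĪ (holes subtracted) = 43.37 in⁴.

Ix ≈ 43 in⁴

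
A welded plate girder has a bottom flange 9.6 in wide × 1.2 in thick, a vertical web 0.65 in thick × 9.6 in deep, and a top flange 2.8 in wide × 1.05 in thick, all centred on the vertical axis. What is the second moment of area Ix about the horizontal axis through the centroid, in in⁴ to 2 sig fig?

Ix ≈ 360 in⁴

Break the section into simple shapes (no overlaps), measuring from the bottom-left corner of the bounding box.
Bottom plate: 9.6 × 1.2, A = 11.52 in², y = 0.6 in, Ī = 1.382 in⁴.
Web plate: 0.65 × 9.6, A = 6.24 in², y = 6 in, Ī = 47.92 in⁴.
Top plate: 2.8 × 1.05, A = 2.94 in², y = 11.33 in, Ī = 0.2701 in⁴.
Centroid: ȳ = ΣA·y / ΣA = 3.751 in.
Transfer each piece to the horizontal axis through the centroid using Ī + A·d² with d = y − 3.751:
  bottom plate: d = -3.151 in → contributes +115.8 in⁴
  web plate: d = 2.249 in → contributes +79.48 in⁴
  top plate: d = 7.574 in → contributes +168.9 in⁴
Total I = 364.2 in⁴.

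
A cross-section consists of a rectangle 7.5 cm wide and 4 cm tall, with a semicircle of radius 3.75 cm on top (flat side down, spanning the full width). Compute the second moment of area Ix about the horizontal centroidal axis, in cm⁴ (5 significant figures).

Ix ≈ 225.81 cm⁴

Decompose the section into non-overlapping parts with the origin at the bottom-left of its bounding rectangle.
Rectangular body: 7.5 × 4, A = 30 cm², y = 2 cm, Ī = 40 cm⁴.
Semicircular cap: semicircle r = 3.75, A = 22.08932 cm², y = 5.591549 cm, Ī = 21.70487 cm⁴.
Centroid: ȳ = ΣA·y / ΣA = 3.523055 cm.
Transfer each piece to the horizontal centroidal axis using Ī + A·d² with d = y − 3.523055:
  rectangular body: d = -1.523055 cm → contributes +109.5909 cm⁴
  semicircular cap: d = 2.068495 cm → contributes +116.2178 cm⁴
Total I = 225.8087 cm⁴.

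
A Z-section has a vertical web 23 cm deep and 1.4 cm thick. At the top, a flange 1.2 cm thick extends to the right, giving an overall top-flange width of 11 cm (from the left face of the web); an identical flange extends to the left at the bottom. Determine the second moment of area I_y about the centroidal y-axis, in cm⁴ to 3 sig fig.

Break the section into simple shapes (no overlaps), measuring from the bottom-left corner of the bounding box.
Web: 1.4 × 23, A = 32.2 cm², x = 10.3 cm, Ī = 5.2593 cm⁴.
Top flange (beyond web): 9.6 × 1.2, A = 11.52 cm², x = 15.8 cm, Ī = 88.474 cm⁴.
Bottom flange (beyond web): 9.6 × 1.2, A = 11.52 cm², x = 4.8 cm, Ī = 88.474 cm⁴.
Centroid: x̄ = ΣA·x / ΣA = 10.3 cm.
Transfer each piece to the centroidal y-axis using Ī + A·d² with d = x − 10.3:
  web: d = 0 cm → contributes +5.2593 cm⁴
  top flange (beyond web): d = 5.5 cm → contributes +436.95 cm⁴
  bottom flange (beyond web): d = -5.5 cm → contributes +436.95 cm⁴
Total I = 879.17 cm⁴.

I_y ≈ 879 cm⁴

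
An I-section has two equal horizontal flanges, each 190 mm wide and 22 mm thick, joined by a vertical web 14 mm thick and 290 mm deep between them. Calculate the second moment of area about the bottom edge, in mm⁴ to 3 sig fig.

I_base ≈ 5.79 × 10⁸ mm⁴

Decompose the section into non-overlapping parts with the origin at the bottom-left of its bounding rectangle.
Bottom flange: 190 × 22, A = 4 180 mm², y = 11 mm, Ī = 168 593 mm⁴.
Web: 14 × 290, A = 4 060 mm², y = 167 mm, Ī = 28 453 833 mm⁴.
Top flange: 190 × 22, A = 4 180 mm², y = 323 mm, Ī = 168 593 mm⁴.
Transfer each piece to the bottom edge using Ī + A·d² with d = y − 0:
  bottom flange: d = 11 mm → contributes +674 373 mm⁴
  web: d = 167 mm → contributes +141 683 173 mm⁴
  top flange: d = 323 mm → contributes +436 263 813 mm⁴
Total I = 578 621 360 mm⁴.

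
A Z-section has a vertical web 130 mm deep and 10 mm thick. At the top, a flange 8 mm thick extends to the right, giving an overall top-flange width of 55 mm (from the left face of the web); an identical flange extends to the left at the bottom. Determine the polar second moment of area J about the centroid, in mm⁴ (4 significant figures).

Decompose the section into non-overlapping parts with the origin at the bottom-left of its bounding rectangle.
Web: 10 × 130, A = 1 300 mm², y = 65 mm, Ī = 1 830 833 mm⁴.
Top flange (beyond web): 45 × 8, A = 360 mm², y = 126 mm, Ī = 1 920 mm⁴.
Bottom flange (beyond web): 45 × 8, A = 360 mm², y = 4 mm, Ī = 1 920 mm⁴.
Centroid: ȳ = ΣA·y / ΣA = 65 mm.
Transfer each piece to the centroidal x-axis using Ī + A·d² with d = y − 65:
  web: d = 0 mm → contributes +1 830 833 mm⁴
  top flange (beyond web): d = 61 mm → contributes +1 341 480 mm⁴
  bottom flange (beyond web): d = -61 mm → contributes +1 341 480 mm⁴
Total I = 4 513 793 mm⁴.
For the y-axis: x̄ = 50 mm.
Repeating about the centroidal y-axis gives I_y = 676 833 mm⁴.
Polar second moment: J = I_x + I_y = 5 190 627 mm⁴.

J ≈ 5.191 × 10⁶ mm⁴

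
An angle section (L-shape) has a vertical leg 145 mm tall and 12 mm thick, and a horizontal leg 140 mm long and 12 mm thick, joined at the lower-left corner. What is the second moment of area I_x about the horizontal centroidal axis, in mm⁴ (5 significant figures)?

Treat the section as a set of non-overlapping primitives; coordinates are from the bounding-box lower-left.
Vertical leg: 12 × 145, A = 1 740 mm², y = 72.5 mm, Ī = 3 048 625 mm⁴.
Horizontal leg (remainder): 128 × 12, A = 1 536 mm², y = 6 mm, Ī = 18 432 mm⁴.
Centroid: ȳ = ΣA·y / ΣA = 41.32051 mm.
Transfer each piece to the horizontal centroidal axis using Ī + A·d² with d = y − 41.32051:
  vertical leg: d = 31.17949 mm → contributes +4 740 184 mm⁴
  horizontal leg (remainder): d = -35.32051 mm → contributes +1 934 651 mm⁴
Total I = 6 674 835 mm⁴.

I_x ≈ 6.6748 × 10⁶ mm⁴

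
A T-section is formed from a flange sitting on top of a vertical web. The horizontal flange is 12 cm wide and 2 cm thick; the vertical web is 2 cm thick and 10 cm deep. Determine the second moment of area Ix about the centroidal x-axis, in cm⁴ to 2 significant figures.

Ix ≈ 570 cm⁴

Break the section into simple shapes (no overlaps), measuring from the bottom-left corner of the bounding box.
Flange: 12 × 2, A = 24 cm², y = 11 cm, Ī = 8 cm⁴.
Web: 2 × 10, A = 20 cm², y = 5 cm, Ī = 166.7 cm⁴.
Centroid: ȳ = ΣA·y / ΣA = 8.273 cm.
Transfer each piece to the centroidal x-axis using Ī + A·d² with d = y − 8.273:
  flange: d = 2.727 cm → contributes +186.5 cm⁴
  web: d = -3.273 cm → contributes +380.9 cm⁴
Total I = 567.4 cm⁴.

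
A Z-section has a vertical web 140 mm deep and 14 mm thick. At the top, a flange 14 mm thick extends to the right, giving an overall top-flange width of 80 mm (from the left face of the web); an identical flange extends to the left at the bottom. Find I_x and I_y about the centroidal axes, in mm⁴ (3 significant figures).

Split into non-overlapping primitives; take the origin at the lower-left of the bounding box.
Web: 14 × 140, A = 1 960 mm², y = 70 mm, Ī = 3 201 333 mm⁴.
Top flange (beyond web): 66 × 14, A = 924 mm², y = 133 mm, Ī = 15 092 mm⁴.
Bottom flange (beyond web): 66 × 14, A = 924 mm², y = 7 mm, Ī = 15 092 mm⁴.
Centroid: ȳ = ΣA·y / ΣA = 70 mm.
Transfer each piece to the centroidal x-axis using Ī + A·d² with d = y − 70:
  web: d = 0 mm → contributes +3 201 333 mm⁴
  top flange (beyond web): d = 63 mm → contributes +3 682 448 mm⁴
  bottom flange (beyond web): d = -63 mm → contributes +3 682 448 mm⁴
Total I = 10 566 229 mm⁴.
For the y-axis: x̄ = 73 mm.
Repeating about the centroidal y-axis gives I_y = 3 659 637 mm⁴.

I_x ≈ 1.06 × 10⁷ mm⁴, I_y ≈ 3.66 × 10⁶ mm⁴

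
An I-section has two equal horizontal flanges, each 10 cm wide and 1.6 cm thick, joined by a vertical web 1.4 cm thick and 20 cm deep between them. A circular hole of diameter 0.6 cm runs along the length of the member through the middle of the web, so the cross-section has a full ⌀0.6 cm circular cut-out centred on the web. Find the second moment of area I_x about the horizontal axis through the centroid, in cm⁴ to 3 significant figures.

Decompose the section into non-overlapping parts with the origin at the bottom-left of its bounding rectangle.
Bottom flange: 10 × 1.6, A = 16 cm², y = 0.8 cm, Ī = 3.4133 cm⁴.
Web: 1.4 × 20, A = 28 cm², y = 11.6 cm, Ī = 933.33 cm⁴.
Top flange: 10 × 1.6, A = 16 cm², y = 22.4 cm, Ī = 3.4133 cm⁴.
Hole (subtracted): ⌀0.6, A = 0.28274 cm², y = 11.6 cm, Ī = 0.0063617 cm⁴.
By symmetry the centroid is at mid-height, ȳ = 11.6 cm.
Transfer each piece to the horizontal axis through the centroid using Ī + A·d² with d = y − 11.6:
  bottom flange: d = -10.8 cm → contributes +1869.7 cm⁴
  web: d = 0 cm → contributes +933.33 cm⁴
  top flange: d = 10.8 cm → contributes +1869.7 cm⁴
  hole: d = 0 cm → contributes −0.0063617 cm⁴
Total I = 4672.6 cm⁴.

I_x ≈ 4670 cm⁴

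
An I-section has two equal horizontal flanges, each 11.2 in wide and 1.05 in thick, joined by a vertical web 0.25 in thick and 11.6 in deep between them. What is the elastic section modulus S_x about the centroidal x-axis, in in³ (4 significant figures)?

Decompose the section into non-overlapping parts with the origin at the bottom-left of its bounding rectangle.
Bottom flange: 11.2 × 1.05, A = 11.76 in², y = 0.525 in, Ī = 1.08045 in⁴.
Web: 0.25 × 11.6, A = 2.9 in², y = 6.85 in, Ī = 32.5187 in⁴.
Top flange: 11.2 × 1.05, A = 11.76 in², y = 13.175 in, Ī = 1.08045 in⁴.
By symmetry the centroid is at mid-height, ȳ = 6.85 in.
Transfer each piece to the centroidal x-axis using Ī + A·d² with d = y − 6.85:
  bottom flange: d = -6.325 in → contributes +471.547 in⁴
  web: d = 0 in → contributes +32.5187 in⁴
  top flange: d = 6.325 in → contributes +471.547 in⁴
Total I = 975.612 in⁴.
Extreme fibre distance c = 6.85 in; S = I/c = 142.425 in³.

S_x ≈ 142.4 in³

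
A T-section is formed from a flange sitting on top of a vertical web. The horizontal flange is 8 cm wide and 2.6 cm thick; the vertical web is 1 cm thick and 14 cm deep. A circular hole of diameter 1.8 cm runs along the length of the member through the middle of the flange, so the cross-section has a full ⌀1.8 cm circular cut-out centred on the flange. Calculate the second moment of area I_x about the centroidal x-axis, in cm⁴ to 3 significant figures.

I_x ≈ 786 cm⁴

Decompose the section into non-overlapping parts with the origin at the bottom-left of its bounding rectangle.
Flange: 8 × 2.6, A = 20.8 cm², y = 15.3 cm, Ī = 11.717 cm⁴.
Web: 1 × 14, A = 14 cm², y = 7 cm, Ī = 228.67 cm⁴.
Hole (subtracted): ⌀1.8, A = 2.5447 cm², y = 15.3 cm, Ī = 0.5153 cm⁴.
Centroid: ȳ = ΣA·y / ΣA = 11.697 cm.
Transfer each piece to the centroidal x-axis using Ī + A·d² with d = y − 11.697:
  flange: d = 3.6025 cm → contributes +281.66 cm⁴
  web: d = -4.6975 cm → contributes +537.6 cm⁴
  hole: d = 3.6025 cm → contributes −33.54 cm⁴
Total I = 785.72 cm⁴.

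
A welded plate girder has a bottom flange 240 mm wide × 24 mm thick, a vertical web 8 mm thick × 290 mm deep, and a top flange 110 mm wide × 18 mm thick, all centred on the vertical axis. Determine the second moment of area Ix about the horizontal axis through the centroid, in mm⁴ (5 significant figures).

Ix ≈ 1.6981 × 10⁸ mm⁴

Treat the section as a set of non-overlapping primitives; coordinates are from the bounding-box lower-left.
Bottom plate: 240 × 24, A = 5 760 mm², y = 12 mm, Ī = 276 480 mm⁴.
Web plate: 8 × 290, A = 2 320 mm², y = 169 mm, Ī = 16 259 333 mm⁴.
Top plate: 110 × 18, A = 1 980 mm², y = 323 mm, Ī = 53 460 mm⁴.
Centroid: ȳ = ΣA·y / ΣA = 109.4175 mm.
Transfer each piece to the horizontal axis through the centroid using Ī + A·d² with d = y − 109.4175:
  bottom plate: d = -97.4175 mm → contributes +54 939 850 mm⁴
  web plate: d = 59.5825 mm → contributes +24 495 507 mm⁴
  top plate: d = 213.5825 mm → contributes +90 376 083 mm⁴
Total I = 169 811 440 mm⁴.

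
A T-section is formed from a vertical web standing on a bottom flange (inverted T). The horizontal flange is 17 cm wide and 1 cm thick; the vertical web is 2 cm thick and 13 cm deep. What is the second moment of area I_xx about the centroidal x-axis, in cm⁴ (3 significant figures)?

I_xx ≈ 871 cm⁴

Treat the section as a set of non-overlapping primitives; coordinates are from the bounding-box lower-left.
Flange: 17 × 1, A = 17 cm², y = 0.5 cm, Ī = 1.4167 cm⁴.
Web: 2 × 13, A = 26 cm², y = 7.5 cm, Ī = 366.17 cm⁴.
Centroid: ȳ = ΣA·y / ΣA = 4.7326 cm.
Transfer each piece to the centroidal x-axis using Ī + A·d² with d = y − 4.7326:
  flange: d = -4.2326 cm → contributes +305.96 cm⁴
  web: d = 2.7674 cm → contributes +565.29 cm⁴
Total I = 871.26 cm⁴.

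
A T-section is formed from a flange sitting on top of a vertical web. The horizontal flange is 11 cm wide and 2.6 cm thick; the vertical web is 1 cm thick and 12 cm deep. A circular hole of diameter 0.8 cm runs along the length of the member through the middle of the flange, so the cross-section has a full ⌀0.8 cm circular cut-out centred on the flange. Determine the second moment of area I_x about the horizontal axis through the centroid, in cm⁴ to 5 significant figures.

Treat the section as a set of non-overlapping primitives; coordinates are from the bounding-box lower-left.
Flange: 11 × 2.6, A = 28.6 cm², y = 13.3 cm, Ī = 16.11133 cm⁴.
Web: 1 × 12, A = 12 cm², y = 6 cm, Ī = 144 cm⁴.
Hole (subtracted): ⌀0.8, A = 0.5026548 cm², y = 13.3 cm, Ī = 0.02010619 cm⁴.
Centroid: ȳ = ΣA·y / ΣA = 11.11532 cm.
Transfer each piece to the horizontal axis through the centroid using Ī + A·d² with d = y − 11.11532:
  flange: d = 2.184683 cm → contributes +152.6146 cm⁴
  web: d = -5.115317 cm → contributes +457.9976 cm⁴
  hole: d = 2.184683 cm → contributes −2.419198 cm⁴
Total I = 608.193 cm⁴.

I_x ≈ 608.19 cm⁴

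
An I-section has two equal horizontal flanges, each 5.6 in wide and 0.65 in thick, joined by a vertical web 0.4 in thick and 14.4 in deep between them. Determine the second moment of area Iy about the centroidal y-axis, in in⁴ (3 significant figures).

Split into non-overlapping primitives; take the origin at the lower-left of the bounding box.
Bottom flange: 5.6 × 0.65, A = 3.64 in², x = 2.8 in, Ī = 9.5125 in⁴.
Web: 0.4 × 14.4, A = 5.76 in², x = 2.8 in, Ī = 0.0768 in⁴.
Top flange: 5.6 × 0.65, A = 3.64 in², x = 2.8 in, Ī = 9.5125 in⁴.
By symmetry the centroid is at mid-width, x̄ = 2.8 in.
All pieces are centred on the centroidal y-axis, so I = ΣĪ = 19.102 in⁴.

Iy ≈ 19.1 in⁴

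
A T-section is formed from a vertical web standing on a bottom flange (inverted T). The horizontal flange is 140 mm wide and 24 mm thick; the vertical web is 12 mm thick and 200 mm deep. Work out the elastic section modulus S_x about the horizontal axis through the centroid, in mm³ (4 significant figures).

S_x ≈ 1.556 × 10⁵ mm³

Decompose the section into non-overlapping parts with the origin at the bottom-left of its bounding rectangle.
Flange: 140 × 24, A = 3 360 mm², y = 12 mm, Ī = 161 280 mm⁴.
Web: 12 × 200, A = 2 400 mm², y = 124 mm, Ī = 8 000 000 mm⁴.
Centroid: ȳ = ΣA·y / ΣA = 58.6667 mm.
Transfer each piece to the horizontal axis through the centroid using Ī + A·d² with d = y − 58.6667:
  flange: d = -46.6667 mm → contributes +7 478 613 mm⁴
  web: d = 65.3333 mm → contributes +18 244 267 mm⁴
Total I = 25 722 880 mm⁴.
Extreme fibre distance c = 165.333 mm; S = I/c = 155 582 mm³.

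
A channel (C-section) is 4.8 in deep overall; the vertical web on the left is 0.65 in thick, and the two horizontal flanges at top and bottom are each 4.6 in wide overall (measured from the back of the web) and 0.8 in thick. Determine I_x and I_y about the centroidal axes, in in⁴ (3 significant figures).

I_x ≈ 31.6 in⁴, I_y ≈ 19.4 in⁴

Break the section into simple shapes (no overlaps), measuring from the bottom-left corner of the bounding box.
Web: 0.65 × 4.8, A = 3.12 in², y = 2.4 in, Ī = 5.9904 in⁴.
Top flange (beyond web): 3.95 × 0.8, A = 3.16 in², y = 4.4 in, Ī = 0.16853 in⁴.
Bottom flange (beyond web): 3.95 × 0.8, A = 3.16 in², y = 0.4 in, Ī = 0.16853 in⁴.
By symmetry the centroid is at mid-height, ȳ = 2.4 in.
Transfer each piece to the centroidal x-axis using Ī + A·d² with d = y − 2.4:
  web: d = 0 in → contributes +5.9904 in⁴
  top flange (beyond web): d = 2 in → contributes +12.809 in⁴
  bottom flange (beyond web): d = -2 in → contributes +12.809 in⁴
Total I = 31.607 in⁴.
For the y-axis: x̄ = 1.8648 in.
Repeating about the centroidal y-axis gives I_y = 19.377 in⁴.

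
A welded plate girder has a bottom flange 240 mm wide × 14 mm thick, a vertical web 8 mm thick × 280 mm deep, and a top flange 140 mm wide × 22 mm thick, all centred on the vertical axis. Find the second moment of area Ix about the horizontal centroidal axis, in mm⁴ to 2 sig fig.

Treat the section as a set of non-overlapping primitives; coordinates are from the bounding-box lower-left.
Bottom plate: 240 × 14, A = 3 360 mm², y = 7 mm, Ī = 54 880 mm⁴.
Web plate: 8 × 280, A = 2 240 mm², y = 154 mm, Ī = 14 634 667 mm⁴.
Top plate: 140 × 22, A = 3 080 mm², y = 305 mm, Ī = 124 227 mm⁴.
Centroid: ȳ = ΣA·y / ΣA = 150.7 mm.
Transfer each piece to the horizontal centroidal axis using Ī + A·d² with d = y − 150.7:
  bottom plate: d = -143.7 mm → contributes +69 416 035 mm⁴
  web plate: d = 3.323 mm → contributes +14 659 395 mm⁴
  top plate: d = 154.3 mm → contributes +73 475 840 mm⁴
Total I = 157 551 270 mm⁴.

Ix ≈ 1.6 × 10⁸ mm⁴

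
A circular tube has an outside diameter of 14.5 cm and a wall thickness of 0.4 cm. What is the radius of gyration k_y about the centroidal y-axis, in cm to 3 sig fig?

Decompose the section into non-overlapping parts with the origin at the bottom-left of its bounding rectangle.
Outer circle: ⌀14.5, A = 165.13 cm², x = 7.25 cm, Ī = 2169.9 cm⁴.
Bore (subtracted): ⌀13.7, A = 147.41 cm², x = 7.25 cm, Ī = 1729.2 cm⁴.
By symmetry the centroid is at mid-width, x̄ = 7.25 cm.
All pieces are centred on the centroidal y-axis, so I = ΣĪ (holes subtracted) = 440.68 cm⁴.
Radius of gyration: k = √(I/A) = √(440.68 / 17.719) = 4.9871 cm.

k_y ≈ 4.99 cm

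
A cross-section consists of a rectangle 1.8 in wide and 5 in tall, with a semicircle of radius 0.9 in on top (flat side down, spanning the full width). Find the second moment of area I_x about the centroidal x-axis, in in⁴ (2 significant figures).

Break the section into simple shapes (no overlaps), measuring from the bottom-left corner of the bounding box.
Rectangular body: 1.8 × 5, A = 9 in², y = 2.5 in, Ī = 18.75 in⁴.
Semicircular cap: semicircle r = 0.9, A = 1.272 in², y = 5.382 in, Ī = 0.07201 in⁴.
Centroid: ȳ = ΣA·y / ΣA = 2.857 in.
Transfer each piece to the centroidal x-axis using Ī + A·d² with d = y − 2.857:
  rectangular body: d = -0.357 in → contributes +19.9 in⁴
  semicircular cap: d = 2.525 in → contributes +8.184 in⁴
Total I = 28.08 in⁴.

I_x ≈ 28 in⁴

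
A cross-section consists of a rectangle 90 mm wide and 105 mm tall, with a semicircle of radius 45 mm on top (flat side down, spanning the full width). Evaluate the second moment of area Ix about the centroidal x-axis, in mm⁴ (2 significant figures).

Decompose the section into non-overlapping parts with the origin at the bottom-left of its bounding rectangle.
Rectangular body: 90 × 105, A = 9 450 mm², y = 52.5 mm, Ī = 8 682 188 mm⁴.
Semicircular cap: semicircle r = 45, A = 3 181 mm², y = 124.1 mm, Ī = 450 072 mm⁴.
Centroid: ȳ = ΣA·y / ΣA = 70.53 mm.
Transfer each piece to the centroidal x-axis using Ī + A·d² with d = y − 70.53:
  rectangular body: d = -18.03 mm → contributes +11 754 494 mm⁴
  semicircular cap: d = 53.57 mm → contributes +9 577 565 mm⁴
Total I = 21 332 059 mm⁴.

Ix ≈ 2.1 × 10⁷ mm⁴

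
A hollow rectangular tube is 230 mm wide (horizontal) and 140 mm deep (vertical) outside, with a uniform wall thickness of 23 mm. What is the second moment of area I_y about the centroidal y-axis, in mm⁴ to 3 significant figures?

Decompose the section into non-overlapping parts with the origin at the bottom-left of its bounding rectangle.
Outer rectangle: 230 × 140, A = 32 200 mm², x = 115 mm, Ī = 141 948 333 mm⁴.
Inner void (subtracted): 184 × 94, A = 17 296 mm², x = 115 mm, Ī = 48 797 781 mm⁴.
By symmetry the centroid is at mid-width, x̄ = 115 mm.
All pieces are centred on the centroidal y-axis, so I = ΣĪ (holes subtracted) = 93 150 552 mm⁴.

I_y ≈ 9.32 × 10⁷ mm⁴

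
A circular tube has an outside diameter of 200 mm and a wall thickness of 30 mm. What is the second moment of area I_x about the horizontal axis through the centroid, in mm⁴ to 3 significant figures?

Break the section into simple shapes (no overlaps), measuring from the bottom-left corner of the bounding box.
Outer circle: ⌀200, A = 31 416 mm², y = 100 mm, Ī = 78 539 816 mm⁴.
Bore (subtracted): ⌀140, A = 15 394 mm², y = 100 mm, Ī = 18 857 410 mm⁴.
By symmetry the centroid is at mid-height, ȳ = 100 mm.
All pieces are centred on the horizontal axis through the centroid, so I = ΣĪ (holes subtracted) = 59 682 406 mm⁴.

I_x ≈ 5.97 × 10⁷ mm⁴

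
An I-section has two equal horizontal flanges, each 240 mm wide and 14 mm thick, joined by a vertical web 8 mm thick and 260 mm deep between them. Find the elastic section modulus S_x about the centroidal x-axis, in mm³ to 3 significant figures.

S_x ≈ 9.58 × 10⁵ mm³

Break the section into simple shapes (no overlaps), measuring from the bottom-left corner of the bounding box.
Bottom flange: 240 × 14, A = 3 360 mm², y = 7 mm, Ī = 54 880 mm⁴.
Web: 8 × 260, A = 2 080 mm², y = 144 mm, Ī = 11 717 333 mm⁴.
Top flange: 240 × 14, A = 3 360 mm², y = 281 mm, Ī = 54 880 mm⁴.
By symmetry the centroid is at mid-height, ȳ = 144 mm.
Transfer each piece to the centroidal x-axis using Ī + A·d² with d = y − 144:
  bottom flange: d = -137 mm → contributes +63 118 720 mm⁴
  web: d = 0 mm → contributes +11 717 333 mm⁴
  top flange: d = 137 mm → contributes +63 118 720 mm⁴
Total I = 137 954 773 mm⁴.
Extreme fibre distance c = 144 mm; S = I/c = 958 019 mm³.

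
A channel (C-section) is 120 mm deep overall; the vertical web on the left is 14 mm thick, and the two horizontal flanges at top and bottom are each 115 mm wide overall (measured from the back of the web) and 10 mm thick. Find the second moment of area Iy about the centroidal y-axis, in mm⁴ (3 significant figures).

Decompose the section into non-overlapping parts with the origin at the bottom-left of its bounding rectangle.
Web: 14 × 120, A = 1 680 mm², x = 7 mm, Ī = 27 440 mm⁴.
Top flange (beyond web): 101 × 10, A = 1 010 mm², x = 64.5 mm, Ī = 858 584 mm⁴.
Bottom flange (beyond web): 101 × 10, A = 1 010 mm², x = 64.5 mm, Ī = 858 584 mm⁴.
Centroid: x̄ = ΣA·x / ΣA = 38.392 mm.
Transfer each piece to the centroidal y-axis using Ī + A·d² with d = x − 38.392:
  web: d = -31.392 mm → contributes +1 682 997 mm⁴
  top flange (beyond web): d = 26.108 mm → contributes +1 547 034 mm⁴
  bottom flange (beyond web): d = 26.108 mm → contributes +1 547 034 mm⁴
Total I = 4 777 065 mm⁴.

Iy ≈ 4.78 × 10⁶ mm⁴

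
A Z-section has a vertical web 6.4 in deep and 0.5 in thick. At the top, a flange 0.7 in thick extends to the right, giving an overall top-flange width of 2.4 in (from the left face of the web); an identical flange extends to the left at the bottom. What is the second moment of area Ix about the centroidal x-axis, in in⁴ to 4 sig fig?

Break the section into simple shapes (no overlaps), measuring from the bottom-left corner of the bounding box.
Web: 0.5 × 6.4, A = 3.2 in², y = 3.2 in, Ī = 10.9227 in⁴.
Top flange (beyond web): 1.9 × 0.7, A = 1.33 in², y = 6.05 in, Ī = 0.0543083 in⁴.
Bottom flange (beyond web): 1.9 × 0.7, A = 1.33 in², y = 0.35 in, Ī = 0.0543083 in⁴.
Centroid: ȳ = ΣA·y / ΣA = 3.2 in.
Transfer each piece to the centroidal x-axis using Ī + A·d² with d = y − 3.2:
  web: d = 0 in → contributes +10.9227 in⁴
  top flange (beyond web): d = 2.85 in → contributes +10.8572 in⁴
  bottom flange (beyond web): d = -2.85 in → contributes +10.8572 in⁴
Total I = 32.6371 in⁴.

Ix ≈ 32.64 in⁴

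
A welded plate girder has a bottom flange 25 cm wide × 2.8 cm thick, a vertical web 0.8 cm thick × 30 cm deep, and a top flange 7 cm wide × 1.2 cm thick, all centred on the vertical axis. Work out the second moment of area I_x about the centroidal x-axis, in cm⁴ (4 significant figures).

I_x ≈ 1.262 × 10⁴ cm⁴

Treat the section as a set of non-overlapping primitives; coordinates are from the bounding-box lower-left.
Bottom plate: 25 × 2.8, A = 70 cm², y = 1.4 cm, Ī = 45.7333 cm⁴.
Web plate: 0.8 × 30, A = 24 cm², y = 17.8 cm, Ī = 1 800 cm⁴.
Top plate: 7 × 1.2, A = 8.4 cm², y = 33.4 cm, Ī = 1.008 cm⁴.
Centroid: ȳ = ΣA·y / ΣA = 7.86875 cm.
Transfer each piece to the centroidal x-axis using Ī + A·d² with d = y − 7.86875:
  bottom plate: d = -6.46875 cm → contributes +2974.86 cm⁴
  web plate: d = 9.93125 cm → contributes +4167.11 cm⁴
  top plate: d = 25.5313 cm → contributes +5476.5 cm⁴
Total I = 12618.5 cm⁴.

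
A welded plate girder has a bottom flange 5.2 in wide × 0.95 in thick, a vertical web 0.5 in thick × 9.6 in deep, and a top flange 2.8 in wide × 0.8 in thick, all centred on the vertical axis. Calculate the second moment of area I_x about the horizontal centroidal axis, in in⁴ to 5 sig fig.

Break the section into simple shapes (no overlaps), measuring from the bottom-left corner of the bounding box.
Bottom plate: 5.2 × 0.95, A = 4.94 in², y = 0.475 in, Ī = 0.3715292 in⁴.
Web plate: 0.5 × 9.6, A = 4.8 in², y = 5.75 in, Ī = 36.864 in⁴.
Top plate: 2.8 × 0.8, A = 2.24 in², y = 10.95 in, Ī = 0.1194667 in⁴.
Centroid: ȳ = ΣA·y / ΣA = 4.54712 in.
Transfer each piece to the horizontal centroidal axis using Ī + A·d² with d = y − 4.54712:
  bottom plate: d = -4.07212 in → contributes +82.28741 in⁴
  web plate: d = 1.20288 in → contributes +43.80922 in⁴
  top plate: d = 6.40288 in → contributes +91.95245 in⁴
Total I = 218.0491 in⁴.

I_x ≈ 218.05 in⁴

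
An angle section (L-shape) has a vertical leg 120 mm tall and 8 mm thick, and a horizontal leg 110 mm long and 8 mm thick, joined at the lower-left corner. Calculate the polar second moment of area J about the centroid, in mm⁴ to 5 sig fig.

J ≈ 4.5864 × 10⁶ mm⁴

Split into non-overlapping primitives; take the origin at the lower-left of the bounding box.
Vertical leg: 8 × 120, A = 960 mm², y = 60 mm, Ī = 1 152 000 mm⁴.
Horizontal leg (remainder): 102 × 8, A = 816 mm², y = 4 mm, Ī = 4 352 mm⁴.
Centroid: ȳ = ΣA·y / ΣA = 34.27027 mm.
Transfer each piece to the centroidal x-axis using Ī + A·d² with d = y − 34.27027:
  vertical leg: d = 25.72973 mm → contributes +1 787 538 mm⁴
  horizontal leg (remainder): d = -30.27027 mm → contributes +752 044 mm⁴
Total I = 2 539 582 mm⁴.
For the y-axis: x̄ = 29.27027 mm.
Repeating about the centroidal y-axis gives I_y = 2 046 862 mm⁴.
Polar second moment: J = I_x + I_y = 4 586 445 mm⁴.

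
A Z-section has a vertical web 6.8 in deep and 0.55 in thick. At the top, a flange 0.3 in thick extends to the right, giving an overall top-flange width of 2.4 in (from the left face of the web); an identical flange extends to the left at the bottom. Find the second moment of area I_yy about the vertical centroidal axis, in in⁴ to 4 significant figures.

Treat the section as a set of non-overlapping primitives; coordinates are from the bounding-box lower-left.
Web: 0.55 × 6.8, A = 3.74 in², x = 2.125 in, Ī = 0.0942792 in⁴.
Top flange (beyond web): 1.85 × 0.3, A = 0.555 in², x = 3.325 in, Ī = 0.158291 in⁴.
Bottom flange (beyond web): 1.85 × 0.3, A = 0.555 in², x = 0.925 in, Ī = 0.158291 in⁴.
Centroid: x̄ = ΣA·x / ΣA = 2.125 in.
Transfer each piece to the vertical centroidal axis using Ī + A·d² with d = x − 2.125:
  web: d = 0 in → contributes +0.0942792 in⁴
  top flange (beyond web): d = 1.2 in → contributes +0.957491 in⁴
  bottom flange (beyond web): d = -1.2 in → contributes +0.957491 in⁴
Total I = 2.00926 in⁴.

I_yy ≈ 2.009 in⁴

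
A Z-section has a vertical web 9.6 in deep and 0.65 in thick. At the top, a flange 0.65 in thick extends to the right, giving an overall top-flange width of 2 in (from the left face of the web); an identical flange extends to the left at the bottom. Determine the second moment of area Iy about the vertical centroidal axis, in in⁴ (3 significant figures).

Iy ≈ 2.24 in⁴

Decompose the section into non-overlapping parts with the origin at the bottom-left of its bounding rectangle.
Web: 0.65 × 9.6, A = 6.24 in², x = 1.675 in, Ī = 0.2197 in⁴.
Top flange (beyond web): 1.35 × 0.65, A = 0.8775 in², x = 2.675 in, Ī = 0.13327 in⁴.
Bottom flange (beyond web): 1.35 × 0.65, A = 0.8775 in², x = 0.675 in, Ī = 0.13327 in⁴.
Centroid: x̄ = ΣA·x / ΣA = 1.675 in.
Transfer each piece to the vertical centroidal axis using Ī + A·d² with d = x − 1.675:
  web: d = 0 in → contributes +0.2197 in⁴
  top flange (beyond web): d = 1 in → contributes +1.0108 in⁴
  bottom flange (beyond web): d = -1 in → contributes +1.0108 in⁴
Total I = 2.2412 in⁴.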